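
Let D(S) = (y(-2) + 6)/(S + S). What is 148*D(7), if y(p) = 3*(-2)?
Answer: 0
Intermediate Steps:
y(p) = -6
D(S) = 0 (D(S) = (-6 + 6)/(S + S) = 0/((2*S)) = 0*(1/(2*S)) = 0)
148*D(7) = 148*0 = 0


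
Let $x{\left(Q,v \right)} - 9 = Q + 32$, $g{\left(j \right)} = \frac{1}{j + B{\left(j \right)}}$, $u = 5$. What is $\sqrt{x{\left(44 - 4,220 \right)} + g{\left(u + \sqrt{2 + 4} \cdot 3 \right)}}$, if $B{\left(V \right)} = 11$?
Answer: $\frac{\sqrt{1297 + 243 \sqrt{6}}}{\sqrt{16 + 3 \sqrt{6}}} \approx 9.0024$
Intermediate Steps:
$g{\left(j \right)} = \frac{1}{11 + j}$ ($g{\left(j \right)} = \frac{1}{j + 11} = \frac{1}{11 + j}$)
$x{\left(Q,v \right)} = 41 + Q$ ($x{\left(Q,v \right)} = 9 + \left(Q + 32\right) = 9 + \left(32 + Q\right) = 41 + Q$)
$\sqrt{x{\left(44 - 4,220 \right)} + g{\left(u + \sqrt{2 + 4} \cdot 3 \right)}} = \sqrt{\left(41 + \left(44 - 4\right)\right) + \frac{1}{11 + \left(5 + \sqrt{2 + 4} \cdot 3\right)}} = \sqrt{\left(41 + \left(44 - 4\right)\right) + \frac{1}{11 + \left(5 + \sqrt{6} \cdot 3\right)}} = \sqrt{\left(41 + 40\right) + \frac{1}{11 + \left(5 + 3 \sqrt{6}\right)}} = \sqrt{81 + \frac{1}{16 + 3 \sqrt{6}}}$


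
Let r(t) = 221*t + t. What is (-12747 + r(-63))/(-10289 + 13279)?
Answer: -26733/2990 ≈ -8.9408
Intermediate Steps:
r(t) = 222*t
(-12747 + r(-63))/(-10289 + 13279) = (-12747 + 222*(-63))/(-10289 + 13279) = (-12747 - 13986)/2990 = -26733*1/2990 = -26733/2990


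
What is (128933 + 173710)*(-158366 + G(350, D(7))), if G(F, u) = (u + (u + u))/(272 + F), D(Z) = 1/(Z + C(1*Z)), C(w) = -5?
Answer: -59622880596543/1244 ≈ -4.7928e+10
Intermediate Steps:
D(Z) = 1/(-5 + Z) (D(Z) = 1/(Z - 5) = 1/(-5 + Z))
G(F, u) = 3*u/(272 + F) (G(F, u) = (u + 2*u)/(272 + F) = (3*u)/(272 + F) = 3*u/(272 + F))
(128933 + 173710)*(-158366 + G(350, D(7))) = (128933 + 173710)*(-158366 + 3/((-5 + 7)*(272 + 350))) = 302643*(-158366 + 3/(2*622)) = 302643*(-158366 + 3*(½)*(1/622)) = 302643*(-158366 + 3/1244) = 302643*(-197007301/1244) = -59622880596543/1244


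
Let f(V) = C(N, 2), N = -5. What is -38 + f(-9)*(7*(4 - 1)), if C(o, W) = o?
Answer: -143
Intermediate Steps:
f(V) = -5
-38 + f(-9)*(7*(4 - 1)) = -38 - 35*(4 - 1) = -38 - 35*3 = -38 - 5*21 = -38 - 105 = -143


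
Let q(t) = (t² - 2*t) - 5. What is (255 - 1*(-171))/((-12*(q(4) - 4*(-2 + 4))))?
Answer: 71/10 ≈ 7.1000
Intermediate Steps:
q(t) = -5 + t² - 2*t
(255 - 1*(-171))/((-12*(q(4) - 4*(-2 + 4)))) = (255 - 1*(-171))/((-12*((-5 + 4² - 2*4) - 4*(-2 + 4)))) = (255 + 171)/((-12*((-5 + 16 - 8) - 4*2))) = 426/((-12*(3 - 8))) = 426/((-12*(-5))) = 426/60 = 426*(1/60) = 71/10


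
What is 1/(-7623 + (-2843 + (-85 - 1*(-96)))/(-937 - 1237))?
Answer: -1087/8284785 ≈ -0.00013120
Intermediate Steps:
1/(-7623 + (-2843 + (-85 - 1*(-96)))/(-937 - 1237)) = 1/(-7623 + (-2843 + (-85 + 96))/(-2174)) = 1/(-7623 + (-2843 + 11)*(-1/2174)) = 1/(-7623 - 2832*(-1/2174)) = 1/(-7623 + 1416/1087) = 1/(-8284785/1087) = -1087/8284785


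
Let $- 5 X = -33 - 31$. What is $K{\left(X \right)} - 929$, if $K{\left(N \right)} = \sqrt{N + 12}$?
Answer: $-929 + \frac{2 \sqrt{155}}{5} \approx -924.02$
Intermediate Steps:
$X = \frac{64}{5}$ ($X = - \frac{-33 - 31}{5} = \left(- \frac{1}{5}\right) \left(-64\right) = \frac{64}{5} \approx 12.8$)
$K{\left(N \right)} = \sqrt{12 + N}$
$K{\left(X \right)} - 929 = \sqrt{12 + \frac{64}{5}} - 929 = \sqrt{\frac{124}{5}} - 929 = \frac{2 \sqrt{155}}{5} - 929 = -929 + \frac{2 \sqrt{155}}{5}$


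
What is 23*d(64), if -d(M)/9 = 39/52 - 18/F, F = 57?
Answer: -6831/76 ≈ -89.882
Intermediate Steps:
d(M) = -297/76 (d(M) = -9*(39/52 - 18/57) = -9*(39*(1/52) - 18*1/57) = -9*(¾ - 6/19) = -9*33/76 = -297/76)
23*d(64) = 23*(-297/76) = -6831/76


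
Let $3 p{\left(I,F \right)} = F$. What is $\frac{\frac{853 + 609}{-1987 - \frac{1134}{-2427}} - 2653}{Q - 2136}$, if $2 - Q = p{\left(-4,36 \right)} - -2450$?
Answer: $\frac{4264832323}{7386254580} \approx 0.5774$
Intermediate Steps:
$p{\left(I,F \right)} = \frac{F}{3}$
$Q = -2460$ ($Q = 2 - \left(\frac{1}{3} \cdot 36 - -2450\right) = 2 - \left(12 + 2450\right) = 2 - 2462 = -2460$)
$\frac{\frac{853 + 609}{-1987 - \frac{1134}{-2427}} - 2653}{Q - 2136} = \frac{\frac{853 + 609}{-1987 - \frac{1134}{-2427}} - 2653}{-2460 - 2136} = \frac{\frac{1462}{-1987 - - \frac{378}{809}} - 2653}{-4596} = \left(\frac{1462}{-1987 + \frac{378}{809}} - 2653\right) \left(- \frac{1}{4596}\right) = \left(\frac{1462}{- \frac{1607105}{809}} - 2653\right) \left(- \frac{1}{4596}\right) = \left(1462 \left(- \frac{809}{1607105}\right) - 2653\right) \left(- \frac{1}{4596}\right) = \left(- \frac{1182758}{1607105} - 2653\right) \left(- \frac{1}{4596}\right) = \left(- \frac{4264832323}{1607105}\right) \left(- \frac{1}{4596}\right) = \frac{4264832323}{7386254580}$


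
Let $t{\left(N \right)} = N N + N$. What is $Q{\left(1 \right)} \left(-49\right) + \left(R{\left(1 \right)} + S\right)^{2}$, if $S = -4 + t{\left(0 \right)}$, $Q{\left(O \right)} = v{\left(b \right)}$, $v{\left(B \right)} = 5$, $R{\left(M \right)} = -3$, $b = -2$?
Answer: $-196$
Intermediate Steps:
$t{\left(N \right)} = N + N^{2}$ ($t{\left(N \right)} = N^{2} + N = N + N^{2}$)
$Q{\left(O \right)} = 5$
$S = -4$ ($S = -4 + 0 \left(1 + 0\right) = -4 + 0 \cdot 1 = -4 + 0 = -4$)
$Q{\left(1 \right)} \left(-49\right) + \left(R{\left(1 \right)} + S\right)^{2} = 5 \left(-49\right) + \left(-3 - 4\right)^{2} = -245 + \left(-7\right)^{2} = -245 + 49 = -196$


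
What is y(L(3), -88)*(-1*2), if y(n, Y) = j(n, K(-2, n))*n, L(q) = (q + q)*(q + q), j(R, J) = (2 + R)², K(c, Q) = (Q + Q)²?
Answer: -103968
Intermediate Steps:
K(c, Q) = 4*Q² (K(c, Q) = (2*Q)² = 4*Q²)
L(q) = 4*q² (L(q) = (2*q)*(2*q) = 4*q²)
y(n, Y) = n*(2 + n)² (y(n, Y) = (2 + n)²*n = n*(2 + n)²)
y(L(3), -88)*(-1*2) = ((4*3²)*(2 + 4*3²)²)*(-1*2) = ((4*9)*(2 + 4*9)²)*(-2) = (36*(2 + 36)²)*(-2) = (36*38²)*(-2) = (36*1444)*(-2) = 51984*(-2) = -103968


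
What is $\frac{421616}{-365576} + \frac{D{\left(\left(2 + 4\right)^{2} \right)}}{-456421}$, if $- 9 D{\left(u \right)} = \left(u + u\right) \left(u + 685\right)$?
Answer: $- \frac{3398674178}{2979581491} \approx -1.1407$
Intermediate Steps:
$D{\left(u \right)} = - \frac{2 u \left(685 + u\right)}{9}$ ($D{\left(u \right)} = - \frac{\left(u + u\right) \left(u + 685\right)}{9} = - \frac{2 u \left(685 + u\right)}{9}$)
$\frac{421616}{-365576} + \frac{D{\left(\left(2 + 4\right)^{2} \right)}}{-456421} = \frac{421616}{-365576} + \frac{\left(- \frac{2}{9}\right) \left(2 + 4\right)^{2} \left(685 + \left(2 + 4\right)^{2}\right)}{-456421} = 421616 \left(- \frac{1}{365576}\right) + - \frac{2 \cdot 6^{2} \left(685 + 6^{2}\right)}{9} \left(- \frac{1}{456421}\right) = - \frac{52702}{45697} + \left(- \frac{2}{9}\right) 36 \left(685 + 36\right) \left(- \frac{1}{456421}\right) = - \frac{52702}{45697} + \left(- \frac{2}{9}\right) 36 \cdot 721 \left(- \frac{1}{456421}\right) = - \frac{52702}{45697} - - \frac{824}{65203} = - \frac{52702}{45697} + \frac{824}{65203} = - \frac{3398674178}{2979581491}$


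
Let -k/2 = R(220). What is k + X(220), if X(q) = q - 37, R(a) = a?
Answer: -257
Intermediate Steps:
k = -440 (k = -2*220 = -440)
X(q) = -37 + q
k + X(220) = -440 + (-37 + 220) = -440 + 183 = -257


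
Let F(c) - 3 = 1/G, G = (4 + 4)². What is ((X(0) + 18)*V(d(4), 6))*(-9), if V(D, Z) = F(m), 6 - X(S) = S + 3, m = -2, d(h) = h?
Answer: -36477/64 ≈ -569.95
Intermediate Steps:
G = 64 (G = 8² = 64)
X(S) = 3 - S (X(S) = 6 - (S + 3) = 6 - (3 + S) = 6 + (-3 - S) = 3 - S)
F(c) = 193/64 (F(c) = 3 + 1/64 = 193/64)
V(D, Z) = 193/64
((X(0) + 18)*V(d(4), 6))*(-9) = (((3 - 1*0) + 18)*(193/64))*(-9) = (((3 + 0) + 18)*(193/64))*(-9) = ((3 + 18)*(193/64))*(-9) = (21*(193/64))*(-9) = (4053/64)*(-9) = -36477/64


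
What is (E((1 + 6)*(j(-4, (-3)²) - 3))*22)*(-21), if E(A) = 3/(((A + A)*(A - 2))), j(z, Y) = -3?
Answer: -3/8 ≈ -0.37500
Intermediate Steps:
E(A) = 3/(2*A*(-2 + A)) (E(A) = 3/(((2*A)*(-2 + A))) = 3/((2*A*(-2 + A))) = 3*(1/(2*A*(-2 + A))) = 3/(2*A*(-2 + A)))
(E((1 + 6)*(j(-4, (-3)²) - 3))*22)*(-21) = ((3/(2*(((1 + 6)*(-3 - 3)))*(-2 + (1 + 6)*(-3 - 3))))*22)*(-21) = ((3/(2*((7*(-6)))*(-2 + 7*(-6))))*22)*(-21) = (((3/2)/(-42*(-2 - 42)))*22)*(-21) = (((3/2)*(-1/42)/(-44))*22)*(-21) = (((3/2)*(-1/42)*(-1/44))*22)*(-21) = ((1/1232)*22)*(-21) = (1/56)*(-21) = -3/8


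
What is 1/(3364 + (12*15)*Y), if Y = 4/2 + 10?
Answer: 1/5524 ≈ 0.00018103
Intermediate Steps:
Y = 12 (Y = 4*(1/2) + 10 = 2 + 10 = 12)
1/(3364 + (12*15)*Y) = 1/(3364 + (12*15)*12) = 1/(3364 + 180*12) = 1/(3364 + 2160) = 1/5524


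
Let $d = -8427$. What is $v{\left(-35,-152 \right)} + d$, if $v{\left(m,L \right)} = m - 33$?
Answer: $-8495$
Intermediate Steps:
$v{\left(m,L \right)} = -33 + m$
$v{\left(-35,-152 \right)} + d = \left(-33 - 35\right) - 8427 = -68 - 8427 = -8495$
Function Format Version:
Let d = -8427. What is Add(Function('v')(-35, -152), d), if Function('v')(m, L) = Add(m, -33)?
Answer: -8495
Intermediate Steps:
Function('v')(m, L) = Add(-33, m)
Add(Function('v')(-35, -152), d) = Add(Add(-33, -35), -8427) = Add(-68, -8427) = -8495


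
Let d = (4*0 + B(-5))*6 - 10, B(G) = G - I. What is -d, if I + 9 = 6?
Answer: 22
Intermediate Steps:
I = -3 (I = -9 + 6 = -3)
B(G) = 3 + G (B(G) = G - 1*(-3) = G + 3 = 3 + G)
d = -22 (d = (4*0 + (3 - 5))*6 - 10 = (0 - 2)*6 - 10 = -2*6 - 10 = -12 - 10 = -22)
-d = -1*(-22) = 22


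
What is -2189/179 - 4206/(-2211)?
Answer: -1362335/131923 ≈ -10.327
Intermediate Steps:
-2189/179 - 4206/(-2211) = -2189*1/179 - 4206*(-1/2211) = -2189/179 + 1402/737 = -1362335/131923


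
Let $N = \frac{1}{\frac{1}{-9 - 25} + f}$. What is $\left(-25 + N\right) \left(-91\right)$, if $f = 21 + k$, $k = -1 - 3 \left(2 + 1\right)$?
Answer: $\frac{845481}{373} \approx 2266.7$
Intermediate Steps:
$k = -10$ ($k = -1 - 9 = -10$)
$f = 11$ ($f = 21 - 10 = 11$)
$N = \frac{34}{373}$ ($N = \frac{1}{\frac{1}{-9 - 25} + 11} = \frac{1}{\frac{1}{-34} + 11} = \frac{1}{- \frac{1}{34} + 11} = \frac{1}{\frac{373}{34}} = \frac{34}{373} \approx 0.091153$)
$\left(-25 + N\right) \left(-91\right) = \left(-25 + \frac{34}{373}\right) \left(-91\right) = \left(- \frac{9291}{373}\right) \left(-91\right) = \frac{845481}{373}$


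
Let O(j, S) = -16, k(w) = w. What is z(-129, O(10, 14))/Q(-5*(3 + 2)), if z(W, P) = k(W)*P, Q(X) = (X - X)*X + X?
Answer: -2064/25 ≈ -82.560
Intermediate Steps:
Q(X) = X (Q(X) = 0*X + X = 0 + X = X)
z(W, P) = P*W (z(W, P) = W*P = P*W)
z(-129, O(10, 14))/Q(-5*(3 + 2)) = (-16*(-129))/((-5*(3 + 2))) = 2064/((-5*5)) = 2064/(-25) = 2064*(-1/25) = -2064/25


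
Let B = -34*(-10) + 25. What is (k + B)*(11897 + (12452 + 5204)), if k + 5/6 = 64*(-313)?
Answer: -1162486957/2 ≈ -5.8124e+8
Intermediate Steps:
k = -120197/6 (k = -⅚ + 64*(-313) = -⅚ - 20032 = -120197/6 ≈ -20033.)
B = 365 (B = 340 + 25 = 365)
(k + B)*(11897 + (12452 + 5204)) = (-120197/6 + 365)*(11897 + (12452 + 5204)) = -118007*(11897 + 17656)/6 = -118007/6*29553 = -1162486957/2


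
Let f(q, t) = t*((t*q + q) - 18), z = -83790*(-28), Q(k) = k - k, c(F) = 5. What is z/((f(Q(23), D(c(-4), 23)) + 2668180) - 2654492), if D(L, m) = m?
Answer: 1173060/6637 ≈ 176.75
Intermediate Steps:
Q(k) = 0
z = 2346120
f(q, t) = t*(-18 + q + q*t) (f(q, t) = t*((q*t + q) - 18) = t*((q + q*t) - 18) = t*(-18 + q + q*t))
z/((f(Q(23), D(c(-4), 23)) + 2668180) - 2654492) = 2346120/((23*(-18 + 0 + 0*23) + 2668180) - 2654492) = 2346120/((23*(-18 + 0 + 0) + 2668180) - 2654492) = 2346120/((23*(-18) + 2668180) - 2654492) = 2346120/((-414 + 2668180) - 2654492) = 2346120/(2667766 - 2654492) = 2346120/13274 = 2346120*(1/13274) = 1173060/6637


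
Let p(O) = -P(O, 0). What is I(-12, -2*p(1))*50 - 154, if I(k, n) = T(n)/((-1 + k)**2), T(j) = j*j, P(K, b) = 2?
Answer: -25226/169 ≈ -149.27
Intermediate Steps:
p(O) = -2 (p(O) = -1*2 = -2)
T(j) = j**2
I(k, n) = n**2/(-1 + k)**2 (I(k, n) = n**2/((-1 + k)**2) = n**2/(-1 + k)**2)
I(-12, -2*p(1))*50 - 154 = ((-2*(-2))**2/(-1 - 12)**2)*50 - 154 = (4**2/(-13)**2)*50 - 154 = (16*(1/169))*50 - 154 = (16/169)*50 - 154 = 800/169 - 154 = -25226/169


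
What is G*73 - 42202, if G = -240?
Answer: -59722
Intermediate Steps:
G*73 - 42202 = -240*73 - 42202 = -17520 - 42202 = -59722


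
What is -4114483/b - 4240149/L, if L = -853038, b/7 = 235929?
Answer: 388089827177/156532757346 ≈ 2.4793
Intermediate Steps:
b = 1651503 (b = 7*235929 = 1651503)
-4114483/b - 4240149/L = -4114483/1651503 - 4240149/(-853038) = -4114483*1/1651503 - 4240149*(-1/853038) = -4114483/1651503 + 1413383/284346 = 388089827177/156532757346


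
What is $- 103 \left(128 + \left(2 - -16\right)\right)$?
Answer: $-15038$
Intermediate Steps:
$- 103 \left(128 + \left(2 - -16\right)\right) = - 103 \left(128 + \left(2 + 16\right)\right) = - 103 \left(128 + 18\right) = \left(-103\right) 146 = -15038$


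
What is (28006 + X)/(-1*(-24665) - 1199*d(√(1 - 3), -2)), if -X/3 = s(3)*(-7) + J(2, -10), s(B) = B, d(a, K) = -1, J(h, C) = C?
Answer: 28099/25864 ≈ 1.0864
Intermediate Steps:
X = 93 (X = -3*(3*(-7) - 10) = -3*(-21 - 10) = -3*(-31) = 93)
(28006 + X)/(-1*(-24665) - 1199*d(√(1 - 3), -2)) = (28006 + 93)/(-1*(-24665) - 1199*(-1)) = 28099/(24665 + 1199) = 28099/25864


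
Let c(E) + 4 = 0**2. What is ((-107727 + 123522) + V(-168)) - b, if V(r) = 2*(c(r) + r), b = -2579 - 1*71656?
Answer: 89686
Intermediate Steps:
c(E) = -4 (c(E) = -4 + 0**2 = -4 + 0 = -4)
b = -74235 (b = -2579 - 71656 = -74235)
V(r) = -8 + 2*r (V(r) = 2*(-4 + r) = -8 + 2*r)
((-107727 + 123522) + V(-168)) - b = ((-107727 + 123522) + (-8 + 2*(-168))) - 1*(-74235) = (15795 + (-8 - 336)) + 74235 = (15795 - 344) + 74235 = 15451 + 74235 = 89686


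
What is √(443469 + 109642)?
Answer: √553111 ≈ 743.71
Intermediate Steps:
√(443469 + 109642) = √553111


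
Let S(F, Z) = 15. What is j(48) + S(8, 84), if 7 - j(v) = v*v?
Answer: -2282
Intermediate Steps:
j(v) = 7 - v² (j(v) = 7 - v*v = 7 - v²)
j(48) + S(8, 84) = (7 - 1*48²) + 15 = (7 - 1*2304) + 15 = (7 - 2304) + 15 = -2297 + 15 = -2282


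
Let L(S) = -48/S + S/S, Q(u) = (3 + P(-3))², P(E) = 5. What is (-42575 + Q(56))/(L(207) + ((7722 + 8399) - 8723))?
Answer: -2933259/510515 ≈ -5.7457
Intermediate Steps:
Q(u) = 64 (Q(u) = (3 + 5)² = 8² = 64)
L(S) = 1 - 48/S (L(S) = -48/S + 1 = 1 - 48/S)
(-42575 + Q(56))/(L(207) + ((7722 + 8399) - 8723)) = (-42575 + 64)/((-48 + 207)/207 + ((7722 + 8399) - 8723)) = -42511/((1/207)*159 + (16121 - 8723)) = -42511/(53/69 + 7398) = -42511/510515/69 = -42511*69/510515 = -2933259/510515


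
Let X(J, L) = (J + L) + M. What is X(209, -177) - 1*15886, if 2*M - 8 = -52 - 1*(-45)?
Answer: -31707/2 ≈ -15854.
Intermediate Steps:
M = ½ (M = 4 + (-52 - 1*(-45))/2 = 4 + (-52 + 45)/2 = 4 + (½)*(-7) = 4 - 7/2 = ½ ≈ 0.50000)
X(J, L) = ½ + J + L (X(J, L) = (J + L) + ½ = ½ + J + L)
X(209, -177) - 1*15886 = (½ + 209 - 177) - 1*15886 = 65/2 - 15886 = -31707/2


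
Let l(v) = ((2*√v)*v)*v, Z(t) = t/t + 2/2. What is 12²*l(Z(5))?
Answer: 1152*√2 ≈ 1629.2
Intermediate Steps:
Z(t) = 2 (Z(t) = 1 + 2*(½) = 1 + 1 = 2)
l(v) = 2*v^(5/2) (l(v) = (2*v^(3/2))*v = 2*v^(5/2))
12²*l(Z(5)) = 12²*(2*2^(5/2)) = 144*(2*(4*√2)) = 144*(8*√2) = 1152*√2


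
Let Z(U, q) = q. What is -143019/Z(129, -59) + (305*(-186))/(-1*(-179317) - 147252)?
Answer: 916511433/378367 ≈ 2422.3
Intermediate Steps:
-143019/Z(129, -59) + (305*(-186))/(-1*(-179317) - 147252) = -143019/(-59) + (305*(-186))/(-1*(-179317) - 147252) = -143019*(-1/59) - 56730/(179317 - 147252) = 143019/59 - 56730/32065 = 143019/59 - 56730*1/32065 = 143019/59 - 11346/6413 = 916511433/378367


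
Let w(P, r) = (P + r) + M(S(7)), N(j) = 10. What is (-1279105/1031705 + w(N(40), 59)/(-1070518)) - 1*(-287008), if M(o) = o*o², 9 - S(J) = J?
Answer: 63397426838269569/220891754638 ≈ 2.8701e+5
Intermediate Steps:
S(J) = 9 - J
M(o) = o³
w(P, r) = 8 + P + r (w(P, r) = (P + r) + (9 - 1*7)³ = (P + r) + (9 - 7)³ = (P + r) + 2³ = (P + r) + 8 = 8 + P + r)
(-1279105/1031705 + w(N(40), 59)/(-1070518)) - 1*(-287008) = (-1279105/1031705 + (8 + 10 + 59)/(-1070518)) - 1*(-287008) = (-1279105*1/1031705 + 77*(-1/1070518)) + 287008 = (-255821/206341 - 77/1070518) + 287008 = -273876873535/220891754638 + 287008 = 63397426838269569/220891754638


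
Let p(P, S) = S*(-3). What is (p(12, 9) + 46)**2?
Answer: 361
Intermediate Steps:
p(P, S) = -3*S
(p(12, 9) + 46)**2 = (-3*9 + 46)**2 = (-27 + 46)**2 = 19**2 = 361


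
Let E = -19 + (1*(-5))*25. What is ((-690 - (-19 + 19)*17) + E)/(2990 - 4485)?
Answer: 834/1495 ≈ 0.55786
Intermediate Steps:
E = -144 (E = -19 - 5*25 = -19 - 125 = -144)
((-690 - (-19 + 19)*17) + E)/(2990 - 4485) = ((-690 - (-19 + 19)*17) - 144)/(2990 - 4485) = ((-690 - 0*17) - 144)/(-1495) = ((-690 - 1*0) - 144)*(-1/1495) = ((-690 + 0) - 144)*(-1/1495) = (-690 - 144)*(-1/1495) = -834*(-1/1495) = 834/1495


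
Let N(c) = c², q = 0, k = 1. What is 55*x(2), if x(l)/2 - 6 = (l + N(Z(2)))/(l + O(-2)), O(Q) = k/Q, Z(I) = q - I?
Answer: 1100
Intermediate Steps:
Z(I) = -I (Z(I) = 0 - I = -I)
O(Q) = 1/Q
x(l) = 12 + 2*(4 + l)/(-½ + l) (x(l) = 12 + 2*((l + (-1*2)²)/(l + 1/(-2))) = 12 + 2*((l + (-2)²)/(l - ½)) = 12 + 2*((l + 4)/(-½ + l)) = 12 + 2*((4 + l)/(-½ + l)) = 12 + 2*(4 + l)/(-½ + l))
55*x(2) = 55*(4*(1 + 7*2)/(-1 + 2*2)) = 55*(4*(1 + 14)/(-1 + 4)) = 55*(4*15/3) = 55*(4*(⅓)*15) = 55*20 = 1100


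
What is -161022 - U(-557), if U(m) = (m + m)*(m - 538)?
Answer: -1380852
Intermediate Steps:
U(m) = 2*m*(-538 + m) (U(m) = (2*m)*(-538 + m) = 2*m*(-538 + m))
-161022 - U(-557) = -161022 - 2*(-557)*(-538 - 557) = -161022 - 2*(-557)*(-1095) = -161022 - 1*1219830 = -161022 - 1219830 = -1380852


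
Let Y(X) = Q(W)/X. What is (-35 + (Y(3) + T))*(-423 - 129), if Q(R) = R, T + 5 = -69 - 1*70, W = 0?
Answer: 98808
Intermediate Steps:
T = -144 (T = -5 + (-69 - 1*70) = -5 + (-69 - 70) = -5 - 139 = -144)
Y(X) = 0 (Y(X) = 0/X = 0)
(-35 + (Y(3) + T))*(-423 - 129) = (-35 + (0 - 144))*(-423 - 129) = (-35 - 144)*(-552) = -179*(-552) = 98808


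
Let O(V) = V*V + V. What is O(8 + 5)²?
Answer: 33124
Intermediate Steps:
O(V) = V + V² (O(V) = V² + V = V + V²)
O(8 + 5)² = ((8 + 5)*(1 + (8 + 5)))² = (13*(1 + 13))² = (13*14)² = 182² = 33124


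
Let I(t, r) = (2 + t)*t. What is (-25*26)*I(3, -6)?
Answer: -9750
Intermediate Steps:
I(t, r) = t*(2 + t)
(-25*26)*I(3, -6) = (-25*26)*(3*(2 + 3)) = -1950*5 = -650*15 = -9750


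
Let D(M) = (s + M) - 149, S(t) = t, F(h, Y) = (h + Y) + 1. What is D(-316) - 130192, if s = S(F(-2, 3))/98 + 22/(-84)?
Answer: -38413229/294 ≈ -1.3066e+5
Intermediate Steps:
F(h, Y) = 1 + Y + h (F(h, Y) = (Y + h) + 1 = 1 + Y + h)
s = -71/294 (s = (1 + 3 - 2)/98 + 22/(-84) = 2*(1/98) + 22*(-1/84) = 1/49 - 11/42 = -71/294 ≈ -0.24150)
D(M) = -43877/294 + M (D(M) = (-71/294 + M) - 149 = -43877/294 + M)
D(-316) - 130192 = (-43877/294 - 316) - 130192 = -136781/294 - 130192 = -38413229/294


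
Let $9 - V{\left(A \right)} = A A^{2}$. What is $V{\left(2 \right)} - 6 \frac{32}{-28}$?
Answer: $\frac{55}{7} \approx 7.8571$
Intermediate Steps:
$V{\left(A \right)} = 9 - A^{3}$ ($V{\left(A \right)} = 9 - A A^{2} = 9 - A^{3}$)
$V{\left(2 \right)} - 6 \frac{32}{-28} = \left(9 - 2^{3}\right) - 6 \frac{32}{-28} = \left(9 - 8\right) - 6 \cdot 32 \left(- \frac{1}{28}\right) = \left(9 - 8\right) - - \frac{48}{7} = 1 + \frac{48}{7} = \frac{55}{7}$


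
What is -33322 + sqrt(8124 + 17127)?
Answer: -33322 + sqrt(25251) ≈ -33163.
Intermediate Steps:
-33322 + sqrt(8124 + 17127) = -33322 + sqrt(25251)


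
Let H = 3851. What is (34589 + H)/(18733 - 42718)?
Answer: -7688/4797 ≈ -1.6027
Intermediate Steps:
(34589 + H)/(18733 - 42718) = (34589 + 3851)/(18733 - 42718) = 38440/(-23985) = 38440*(-1/23985) = -7688/4797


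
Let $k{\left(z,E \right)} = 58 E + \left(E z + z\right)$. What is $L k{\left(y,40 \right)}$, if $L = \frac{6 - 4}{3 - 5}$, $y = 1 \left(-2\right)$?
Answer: $-2238$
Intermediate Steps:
$y = -2$
$k{\left(z,E \right)} = z + 58 E + E z$ ($k{\left(z,E \right)} = 58 E + \left(z + E z\right) = z + 58 E + E z$)
$L = -1$ ($L = \frac{2}{-2} = 2 \left(- \frac{1}{2}\right) = -1$)
$L k{\left(y,40 \right)} = - (-2 + 58 \cdot 40 + 40 \left(-2\right)) = - (-2 + 2320 - 80) = \left(-1\right) 2238 = -2238$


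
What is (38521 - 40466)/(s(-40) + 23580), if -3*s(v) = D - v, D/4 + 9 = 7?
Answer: -5835/70708 ≈ -0.082523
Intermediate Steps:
D = -8 (D = -36 + 4*7 = -36 + 28 = -8)
s(v) = 8/3 + v/3 (s(v) = -(-8 - v)/3 = 8/3 + v/3)
(38521 - 40466)/(s(-40) + 23580) = (38521 - 40466)/((8/3 + (⅓)*(-40)) + 23580) = -1945/((8/3 - 40/3) + 23580) = -1945/(-32/3 + 23580) = -1945/70708/3 = -1945*3/70708 = -5835/70708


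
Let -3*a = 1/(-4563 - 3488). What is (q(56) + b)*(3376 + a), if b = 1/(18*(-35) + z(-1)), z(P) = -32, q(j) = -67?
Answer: -1205576721265/5329762 ≈ -2.2620e+5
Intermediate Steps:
b = -1/662 (b = 1/(18*(-35) - 32) = 1/(-630 - 32) = 1/(-662) = -1/662 ≈ -0.0015106)
a = 1/24153 (a = -1/(3*(-4563 - 3488)) = -1/3/(-8051) = -1/3*(-1/8051) = 1/24153 ≈ 4.1403e-5)
(q(56) + b)*(3376 + a) = (-67 - 1/662)*(3376 + 1/24153) = -44355/662*81540529/24153 = -1205576721265/5329762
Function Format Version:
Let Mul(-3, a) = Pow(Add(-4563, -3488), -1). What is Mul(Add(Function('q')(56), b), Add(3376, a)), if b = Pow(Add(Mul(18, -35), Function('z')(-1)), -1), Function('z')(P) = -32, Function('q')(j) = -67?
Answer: Rational(-1205576721265, 5329762) ≈ -2.2620e+5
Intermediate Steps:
b = Rational(-1, 662) (b = Pow(Add(Mul(18, -35), -32), -1) = Pow(Add(-630, -32), -1) = Pow(-662, -1) = Rational(-1, 662) ≈ -0.0015106)
a = Rational(1, 24153) (a = Mul(Rational(-1, 3), Pow(Add(-4563, -3488), -1)) = Mul(Rational(-1, 3), Pow(-8051, -1)) = Mul(Rational(-1, 3), Rational(-1, 8051)) = Rational(1, 24153) ≈ 4.1403e-5)
Mul(Add(Function('q')(56), b), Add(3376, a)) = Mul(Add(-67, Rational(-1, 662)), Add(3376, Rational(1, 24153))) = Mul(Rational(-44355, 662), Rational(81540529, 24153)) = Rational(-1205576721265, 5329762)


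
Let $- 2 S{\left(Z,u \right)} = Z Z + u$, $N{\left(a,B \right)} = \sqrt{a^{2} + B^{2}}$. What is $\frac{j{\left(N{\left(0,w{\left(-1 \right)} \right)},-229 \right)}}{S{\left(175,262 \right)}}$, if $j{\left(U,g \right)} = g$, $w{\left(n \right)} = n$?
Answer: $\frac{458}{30887} \approx 0.014828$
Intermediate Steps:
$N{\left(a,B \right)} = \sqrt{B^{2} + a^{2}}$
$S{\left(Z,u \right)} = - \frac{u}{2} - \frac{Z^{2}}{2}$ ($S{\left(Z,u \right)} = - \frac{Z Z + u}{2} = - \frac{Z^{2} + u}{2} = - \frac{u + Z^{2}}{2} = - \frac{u}{2} - \frac{Z^{2}}{2}$)
$\frac{j{\left(N{\left(0,w{\left(-1 \right)} \right)},-229 \right)}}{S{\left(175,262 \right)}} = - \frac{229}{\left(- \frac{1}{2}\right) 262 - \frac{175^{2}}{2}} = - \frac{229}{-131 - \frac{30625}{2}} = - \frac{229}{- \frac{30887}{2}} = \left(-229\right) \left(- \frac{2}{30887}\right) = \frac{458}{30887}$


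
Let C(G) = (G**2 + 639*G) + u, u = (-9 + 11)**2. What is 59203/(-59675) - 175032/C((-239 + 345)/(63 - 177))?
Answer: 1300867943183/4394407325 ≈ 296.03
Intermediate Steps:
u = 4 (u = 2**2 = 4)
C(G) = 4 + G**2 + 639*G (C(G) = (G**2 + 639*G) + 4 = 4 + G**2 + 639*G)
59203/(-59675) - 175032/C((-239 + 345)/(63 - 177)) = 59203/(-59675) - 175032/(4 + ((-239 + 345)/(63 - 177))**2 + 639*((-239 + 345)/(63 - 177))) = 59203*(-1/59675) - 175032/(4 + (106/(-114))**2 + 639*(106/(-114))) = -59203/59675 - 175032/(4 + (106*(-1/114))**2 + 639*(106*(-1/114))) = -59203/59675 - 175032/(4 + (-53/57)**2 + 639*(-53/57)) = -59203/59675 - 175032/(4 + 2809/3249 - 11289/19) = -59203/59675 - 175032/(-1914614/3249) = -59203/59675 - 175032*(-3249/1914614) = -59203/59675 + 21872268/73639 = 1300867943183/4394407325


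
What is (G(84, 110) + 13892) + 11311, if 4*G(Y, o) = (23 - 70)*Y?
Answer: 24216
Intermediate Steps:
G(Y, o) = -47*Y/4 (G(Y, o) = ((23 - 70)*Y)/4 = (-47*Y)/4 = -47*Y/4)
(G(84, 110) + 13892) + 11311 = (-47/4*84 + 13892) + 11311 = (-987 + 13892) + 11311 = 12905 + 11311 = 24216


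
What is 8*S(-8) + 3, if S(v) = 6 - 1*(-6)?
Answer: 99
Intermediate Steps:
S(v) = 12 (S(v) = 6 + 6 = 12)
8*S(-8) + 3 = 8*12 + 3 = 96 + 3 = 99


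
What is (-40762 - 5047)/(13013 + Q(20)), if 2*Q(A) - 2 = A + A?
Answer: -2411/686 ≈ -3.5146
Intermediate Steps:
Q(A) = 1 + A (Q(A) = 1 + (A + A)/2 = 1 + (2*A)/2 = 1 + A)
(-40762 - 5047)/(13013 + Q(20)) = (-40762 - 5047)/(13013 + (1 + 20)) = -45809/(13013 + 21) = -45809/13034 = -45809*1/13034 = -2411/686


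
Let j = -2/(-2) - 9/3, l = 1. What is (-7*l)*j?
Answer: 14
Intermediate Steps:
j = -2 (j = -2*(-½) - 9*⅓ = 1 - 3 = -2)
(-7*l)*j = -7*1*(-2) = -7*(-2) = 14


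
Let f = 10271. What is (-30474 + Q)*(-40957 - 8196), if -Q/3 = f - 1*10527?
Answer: 1460139018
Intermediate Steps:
Q = 768 (Q = -3*(10271 - 1*10527) = -3*(10271 - 10527) = -3*(-256) = 768)
(-30474 + Q)*(-40957 - 8196) = (-30474 + 768)*(-40957 - 8196) = -29706*(-49153) = 1460139018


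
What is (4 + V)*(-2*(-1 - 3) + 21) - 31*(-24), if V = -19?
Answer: 309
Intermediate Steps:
(4 + V)*(-2*(-1 - 3) + 21) - 31*(-24) = (4 - 19)*(-2*(-1 - 3) + 21) - 31*(-24) = -15*(-2*(-4) + 21) + 744 = -15*(8 + 21) + 744 = -15*29 + 744 = -435 + 744 = 309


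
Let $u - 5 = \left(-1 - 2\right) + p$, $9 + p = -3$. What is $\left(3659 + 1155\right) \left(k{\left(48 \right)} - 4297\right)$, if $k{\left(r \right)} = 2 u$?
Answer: $-20782038$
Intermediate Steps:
$p = -12$ ($p = -9 - 3 = -12$)
$u = -10$ ($u = 5 - 15 = -10$)
$k{\left(r \right)} = -20$ ($k{\left(r \right)} = 2 \left(-10\right) = -20$)
$\left(3659 + 1155\right) \left(k{\left(48 \right)} - 4297\right) = \left(3659 + 1155\right) \left(-20 - 4297\right) = 4814 \left(-4317\right) = -20782038$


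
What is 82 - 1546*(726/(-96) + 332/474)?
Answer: 20269705/1896 ≈ 10691.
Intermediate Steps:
82 - 1546*(726/(-96) + 332/474) = 82 - 1546*(726*(-1/96) + 332*(1/474)) = 82 - 1546*(-121/16 + 166/237) = 82 - 1546*(-26021/3792) = 82 + 20114233/1896 = 20269705/1896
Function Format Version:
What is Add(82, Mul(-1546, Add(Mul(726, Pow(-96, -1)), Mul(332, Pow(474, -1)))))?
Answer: Rational(20269705, 1896) ≈ 10691.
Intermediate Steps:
Add(82, Mul(-1546, Add(Mul(726, Pow(-96, -1)), Mul(332, Pow(474, -1))))) = Add(82, Mul(-1546, Add(Mul(726, Rational(-1, 96)), Mul(332, Rational(1, 474))))) = Add(82, Mul(-1546, Add(Rational(-121, 16), Rational(166, 237)))) = Add(82, Mul(-1546, Rational(-26021, 3792))) = Add(82, Rational(20114233, 1896)) = Rational(20269705, 1896)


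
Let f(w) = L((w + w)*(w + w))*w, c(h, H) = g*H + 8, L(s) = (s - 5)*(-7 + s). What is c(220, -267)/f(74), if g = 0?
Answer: 4/17742328911 ≈ 2.2545e-10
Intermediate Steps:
L(s) = (-7 + s)*(-5 + s) (L(s) = (-5 + s)*(-7 + s) = (-7 + s)*(-5 + s))
c(h, H) = 8 (c(h, H) = 0*H + 8 = 0 + 8 = 8)
f(w) = w*(35 - 48*w**2 + 16*w**4) (f(w) = (35 + ((w + w)*(w + w))**2 - 12*(w + w)*(w + w))*w = (35 + ((2*w)*(2*w))**2 - 12*2*w*2*w)*w = (35 + (4*w**2)**2 - 48*w**2)*w = (35 + 16*w**4 - 48*w**2)*w = (35 - 48*w**2 + 16*w**4)*w = w*(35 - 48*w**2 + 16*w**4))
c(220, -267)/f(74) = 8/((74*(35 - 48*74**2 + 16*74**4))) = 8/((74*(35 - 48*5476 + 16*29986576))) = 8/((74*(35 - 262848 + 479785216))) = 8/((74*479522403)) = 8/35484657822 = 8*(1/35484657822) = 4/17742328911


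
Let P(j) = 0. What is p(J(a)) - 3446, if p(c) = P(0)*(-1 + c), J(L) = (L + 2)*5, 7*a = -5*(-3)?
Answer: -3446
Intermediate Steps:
a = 15/7 (a = (-5*(-3))/7 = (⅐)*15 = 15/7 ≈ 2.1429)
J(L) = 10 + 5*L (J(L) = (2 + L)*5 = 10 + 5*L)
p(c) = 0 (p(c) = 0*(-1 + c) = 0)
p(J(a)) - 3446 = 0 - 3446 = -3446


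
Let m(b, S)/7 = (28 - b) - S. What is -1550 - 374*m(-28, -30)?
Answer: -226698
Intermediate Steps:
m(b, S) = 196 - 7*S - 7*b (m(b, S) = 7*((28 - b) - S) = 7*(28 - S - b) = 196 - 7*S - 7*b)
-1550 - 374*m(-28, -30) = -1550 - 374*(196 - 7*(-30) - 7*(-28)) = -1550 - 374*(196 + 210 + 196) = -1550 - 374*602 = -1550 - 225148 = -226698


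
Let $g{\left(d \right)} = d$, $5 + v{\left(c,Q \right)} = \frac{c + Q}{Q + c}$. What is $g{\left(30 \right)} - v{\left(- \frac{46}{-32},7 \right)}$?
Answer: $34$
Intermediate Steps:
$v{\left(c,Q \right)} = -4$ ($v{\left(c,Q \right)} = -5 + \frac{c + Q}{Q + c} = -5 + \frac{Q + c}{Q + c} = -5 + 1 = -4$)
$g{\left(30 \right)} - v{\left(- \frac{46}{-32},7 \right)} = 30 - -4 = 30 + 4 = 34$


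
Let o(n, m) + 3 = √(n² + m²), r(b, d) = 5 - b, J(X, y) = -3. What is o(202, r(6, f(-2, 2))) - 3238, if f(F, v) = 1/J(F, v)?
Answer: -3241 + √40805 ≈ -3039.0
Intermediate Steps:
f(F, v) = -⅓ (f(F, v) = 1/(-3) = -⅓)
o(n, m) = -3 + √(m² + n²) (o(n, m) = -3 + √(n² + m²) = -3 + √(m² + n²))
o(202, r(6, f(-2, 2))) - 3238 = (-3 + √((5 - 1*6)² + 202²)) - 3238 = (-3 + √((5 - 6)² + 40804)) - 3238 = (-3 + √((-1)² + 40804)) - 3238 = (-3 + √(1 + 40804)) - 3238 = (-3 + √40805) - 3238 = -3241 + √40805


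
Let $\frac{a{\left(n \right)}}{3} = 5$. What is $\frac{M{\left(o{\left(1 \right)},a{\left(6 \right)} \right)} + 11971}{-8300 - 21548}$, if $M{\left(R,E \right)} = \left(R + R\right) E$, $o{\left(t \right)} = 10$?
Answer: $- \frac{1753}{4264} \approx -0.41112$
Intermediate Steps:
$a{\left(n \right)} = 15$ ($a{\left(n \right)} = 3 \cdot 5 = 15$)
$M{\left(R,E \right)} = 2 E R$ ($M{\left(R,E \right)} = 2 R E = 2 E R$)
$\frac{M{\left(o{\left(1 \right)},a{\left(6 \right)} \right)} + 11971}{-8300 - 21548} = \frac{2 \cdot 15 \cdot 10 + 11971}{-8300 - 21548} = \frac{300 + 11971}{-29848} = 12271 \left(- \frac{1}{29848}\right) = - \frac{1753}{4264}$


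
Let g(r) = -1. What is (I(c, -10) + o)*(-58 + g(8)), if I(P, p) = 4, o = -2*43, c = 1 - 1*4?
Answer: 4838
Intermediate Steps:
c = -3 (c = 1 - 4 = -3)
o = -86
(I(c, -10) + o)*(-58 + g(8)) = (4 - 86)*(-58 - 1) = -82*(-59) = 4838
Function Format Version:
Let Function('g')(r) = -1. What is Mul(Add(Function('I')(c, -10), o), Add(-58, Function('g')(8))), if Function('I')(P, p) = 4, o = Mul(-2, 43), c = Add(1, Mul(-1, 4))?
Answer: 4838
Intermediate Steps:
c = -3 (c = Add(1, -4) = -3)
o = -86
Mul(Add(Function('I')(c, -10), o), Add(-58, Function('g')(8))) = Mul(Add(4, -86), Add(-58, -1)) = Mul(-82, -59) = 4838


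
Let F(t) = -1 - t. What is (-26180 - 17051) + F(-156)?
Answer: -43076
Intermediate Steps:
(-26180 - 17051) + F(-156) = (-26180 - 17051) + (-1 - 1*(-156)) = -43231 + (-1 + 156) = -43231 + 155 = -43076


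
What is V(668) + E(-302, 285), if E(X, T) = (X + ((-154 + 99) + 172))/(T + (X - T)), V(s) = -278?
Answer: -83771/302 ≈ -277.39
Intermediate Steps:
E(X, T) = (117 + X)/X (E(X, T) = (X + (-55 + 172))/X = (X + 117)/X = (117 + X)/X)
V(668) + E(-302, 285) = -278 + (117 - 302)/(-302) = -278 - 1/302*(-185) = -278 + 185/302 = -83771/302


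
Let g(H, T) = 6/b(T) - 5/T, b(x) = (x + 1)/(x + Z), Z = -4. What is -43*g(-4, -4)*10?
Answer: -14835/2 ≈ -7417.5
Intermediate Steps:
b(x) = (1 + x)/(-4 + x) (b(x) = (x + 1)/(x - 4) = (1 + x)/(-4 + x))
g(H, T) = -5/T + 6*(-4 + T)/(1 + T) (g(H, T) = 6/(((1 + T)/(-4 + T))) - 5/T = 6*((-4 + T)/(1 + T)) - 5/T = 6*(-4 + T)/(1 + T) - 5/T = -5/T + 6*(-4 + T)/(1 + T))
-43*g(-4, -4)*10 = -43*(-5 - 29*(-4) + 6*(-4)²)/((-4)*(1 - 4))*10 = -(-43)*(-5 + 116 + 6*16)/(4*(-3))*10 = -(-43)*(-1)*(-5 + 116 + 96)/(4*3)*10 = -(-43)*(-1)*207/(4*3)*10 = -43*69/4*10 = -2967/4*10 = -14835/2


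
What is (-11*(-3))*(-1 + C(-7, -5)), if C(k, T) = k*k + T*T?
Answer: 2409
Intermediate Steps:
C(k, T) = T**2 + k**2 (C(k, T) = k**2 + T**2 = T**2 + k**2)
(-11*(-3))*(-1 + C(-7, -5)) = (-11*(-3))*(-1 + ((-5)**2 + (-7)**2)) = 33*(-1 + (25 + 49)) = 33*(-1 + 74) = 33*73 = 2409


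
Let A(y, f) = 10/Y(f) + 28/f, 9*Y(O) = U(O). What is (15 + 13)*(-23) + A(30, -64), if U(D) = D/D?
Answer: -8871/16 ≈ -554.44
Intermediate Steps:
U(D) = 1
Y(O) = ⅑ (Y(O) = (⅑)*1 = ⅑)
A(y, f) = 90 + 28/f (A(y, f) = 10/(⅑) + 28/f = 10*9 + 28/f = 90 + 28/f)
(15 + 13)*(-23) + A(30, -64) = (15 + 13)*(-23) + (90 + 28/(-64)) = 28*(-23) + (90 + 28*(-1/64)) = -644 + (90 - 7/16) = -644 + 1433/16 = -8871/16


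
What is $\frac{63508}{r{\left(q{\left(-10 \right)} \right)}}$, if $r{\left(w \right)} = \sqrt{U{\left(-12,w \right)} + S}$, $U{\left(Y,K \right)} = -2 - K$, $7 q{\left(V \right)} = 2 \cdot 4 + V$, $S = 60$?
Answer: $\frac{15877 \sqrt{714}}{51} \approx 8318.5$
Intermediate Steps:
$q{\left(V \right)} = \frac{8}{7} + \frac{V}{7}$ ($q{\left(V \right)} = \frac{2 \cdot 4 + V}{7} = \frac{8 + V}{7} = \frac{8}{7} + \frac{V}{7}$)
$r{\left(w \right)} = \sqrt{58 - w}$ ($r{\left(w \right)} = \sqrt{\left(-2 - w\right) + 60} = \sqrt{58 - w}$)
$\frac{63508}{r{\left(q{\left(-10 \right)} \right)}} = \frac{63508}{\sqrt{58 - \left(\frac{8}{7} + \frac{1}{7} \left(-10\right)\right)}} = \frac{63508}{\sqrt{58 - \left(\frac{8}{7} - \frac{10}{7}\right)}} = \frac{63508}{\sqrt{58 - - \frac{2}{7}}} = \frac{63508}{\sqrt{58 + \frac{2}{7}}} = \frac{63508}{\sqrt{\frac{408}{7}}} = \frac{63508}{\frac{2}{7} \sqrt{714}} = 63508 \frac{\sqrt{714}}{204} = \frac{15877 \sqrt{714}}{51}$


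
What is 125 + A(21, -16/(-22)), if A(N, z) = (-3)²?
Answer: 134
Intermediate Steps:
A(N, z) = 9
125 + A(21, -16/(-22)) = 125 + 9 = 134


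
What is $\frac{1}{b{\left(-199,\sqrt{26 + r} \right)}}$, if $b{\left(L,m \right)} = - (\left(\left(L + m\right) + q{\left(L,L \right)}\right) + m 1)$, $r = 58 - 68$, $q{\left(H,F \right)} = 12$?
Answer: $\frac{1}{179} \approx 0.0055866$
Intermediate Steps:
$r = -10$
$b{\left(L,m \right)} = -12 - L - 2 m$ ($b{\left(L,m \right)} = - (\left(\left(L + m\right) + 12\right) + m 1) = - (\left(12 + L + m\right) + m) = - (12 + L + 2 m) = -12 - L - 2 m$)
$\frac{1}{b{\left(-199,\sqrt{26 + r} \right)}} = \frac{1}{-12 - -199 - 2 \sqrt{26 - 10}} = \frac{1}{-12 + 199 - 2 \sqrt{16}} = \frac{1}{-12 + 199 - 8} = \frac{1}{179}$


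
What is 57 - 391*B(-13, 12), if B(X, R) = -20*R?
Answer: 93897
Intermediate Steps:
57 - 391*B(-13, 12) = 57 - (-7820)*12 = 57 - 391*(-240) = 57 + 93840 = 93897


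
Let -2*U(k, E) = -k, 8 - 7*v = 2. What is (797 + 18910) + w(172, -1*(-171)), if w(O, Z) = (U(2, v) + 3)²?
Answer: 19723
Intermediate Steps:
v = 6/7 (v = 8/7 - ⅐*2 = 8/7 - 2/7 = 6/7 ≈ 0.85714)
U(k, E) = k/2 (U(k, E) = -(-1)*k/2 = k/2)
w(O, Z) = 16 (w(O, Z) = ((½)*2 + 3)² = (1 + 3)² = 4² = 16)
(797 + 18910) + w(172, -1*(-171)) = (797 + 18910) + 16 = 19707 + 16 = 19723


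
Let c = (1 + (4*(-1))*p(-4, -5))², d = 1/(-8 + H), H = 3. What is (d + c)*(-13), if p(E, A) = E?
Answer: -18772/5 ≈ -3754.4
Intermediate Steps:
d = -⅕ (d = 1/(-8 + 3) = 1/(-5) = -⅕ ≈ -0.20000)
c = 289 (c = (1 + (4*(-1))*(-4))² = (1 - 4*(-4))² = (1 + 16)² = 17² = 289)
(d + c)*(-13) = (-⅕ + 289)*(-13) = (1444/5)*(-13) = -18772/5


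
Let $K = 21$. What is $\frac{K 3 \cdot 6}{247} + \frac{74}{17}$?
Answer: $\frac{24704}{4199} \approx 5.8833$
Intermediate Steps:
$\frac{K 3 \cdot 6}{247} + \frac{74}{17} = \frac{21 \cdot 3 \cdot 6}{247} + \frac{74}{17} = 63 \cdot 6 \cdot \frac{1}{247} + 74 \cdot \frac{1}{17} = 378 \cdot \frac{1}{247} + \frac{74}{17} = \frac{378}{247} + \frac{74}{17} = \frac{24704}{4199}$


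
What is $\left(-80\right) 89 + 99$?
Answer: $-7021$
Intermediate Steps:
$\left(-80\right) 89 + 99 = -7120 + 99 = -7021$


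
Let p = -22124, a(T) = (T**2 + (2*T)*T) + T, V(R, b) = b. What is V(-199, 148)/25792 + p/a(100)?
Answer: -35385463/48521200 ≈ -0.72928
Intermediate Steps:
a(T) = T + 3*T**2 (a(T) = (T**2 + 2*T**2) + T = 3*T**2 + T = T + 3*T**2)
V(-199, 148)/25792 + p/a(100) = 148/25792 - 22124*1/(100*(1 + 3*100)) = 148*(1/25792) - 22124*1/(100*(1 + 300)) = 37/6448 - 22124/(100*301) = 37/6448 - 22124/30100 = 37/6448 - 22124*1/30100 = 37/6448 - 5531/7525 = -35385463/48521200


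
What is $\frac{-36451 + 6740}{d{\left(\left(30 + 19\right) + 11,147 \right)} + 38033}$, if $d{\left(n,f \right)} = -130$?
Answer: $- \frac{29711}{37903} \approx -0.78387$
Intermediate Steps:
$\frac{-36451 + 6740}{d{\left(\left(30 + 19\right) + 11,147 \right)} + 38033} = \frac{-36451 + 6740}{-130 + 38033} = - \frac{29711}{37903}$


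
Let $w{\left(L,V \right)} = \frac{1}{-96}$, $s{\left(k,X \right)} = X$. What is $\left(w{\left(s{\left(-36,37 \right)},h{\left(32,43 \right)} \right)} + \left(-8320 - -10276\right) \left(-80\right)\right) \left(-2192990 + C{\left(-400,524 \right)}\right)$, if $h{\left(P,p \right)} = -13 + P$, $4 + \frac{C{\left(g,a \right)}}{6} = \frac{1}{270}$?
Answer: $\frac{1482463512373949}{4320} \approx 3.4316 \cdot 10^{11}$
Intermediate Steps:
$C{\left(g,a \right)} = - \frac{1079}{45}$ ($C{\left(g,a \right)} = -24 + \frac{6}{270} = -24 + 6 \cdot \frac{1}{270} = -24 + \frac{1}{45} = - \frac{1079}{45}$)
$w{\left(L,V \right)} = - \frac{1}{96}$
$\left(w{\left(s{\left(-36,37 \right)},h{\left(32,43 \right)} \right)} + \left(-8320 - -10276\right) \left(-80\right)\right) \left(-2192990 + C{\left(-400,524 \right)}\right) = \left(- \frac{1}{96} + \left(-8320 - -10276\right) \left(-80\right)\right) \left(-2192990 - \frac{1079}{45}\right) = \left(- \frac{1}{96} + \left(-8320 + 10276\right) \left(-80\right)\right) \left(- \frac{98685629}{45}\right) = \left(- \frac{1}{96} + 1956 \left(-80\right)\right) \left(- \frac{98685629}{45}\right) = \left(- \frac{1}{96} - 156480\right) \left(- \frac{98685629}{45}\right) = \left(- \frac{15022081}{96}\right) \left(- \frac{98685629}{45}\right) = \frac{1482463512373949}{4320}$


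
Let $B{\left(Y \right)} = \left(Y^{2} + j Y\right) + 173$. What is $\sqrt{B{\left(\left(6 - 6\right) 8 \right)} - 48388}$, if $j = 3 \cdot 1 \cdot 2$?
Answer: $i \sqrt{48215} \approx 219.58 i$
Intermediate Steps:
$j = 6$ ($j = 3 \cdot 2 = 6$)
$B{\left(Y \right)} = 173 + Y^{2} + 6 Y$ ($B{\left(Y \right)} = \left(Y^{2} + 6 Y\right) + 173 = 173 + Y^{2} + 6 Y$)
$\sqrt{B{\left(\left(6 - 6\right) 8 \right)} - 48388} = \sqrt{\left(173 + \left(\left(6 - 6\right) 8\right)^{2} + 6 \left(6 - 6\right) 8\right) - 48388} = \sqrt{\left(173 + \left(0 \cdot 8\right)^{2} + 6 \cdot 0 \cdot 8\right) - 48388} = \sqrt{\left(173 + 0^{2} + 6 \cdot 0\right) - 48388} = \sqrt{\left(173 + 0 + 0\right) - 48388} = \sqrt{173 - 48388} = \sqrt{-48215} = i \sqrt{48215}$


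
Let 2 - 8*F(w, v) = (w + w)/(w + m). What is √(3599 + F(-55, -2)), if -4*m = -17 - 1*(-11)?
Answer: √164819483/214 ≈ 59.992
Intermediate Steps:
m = 3/2 (m = -(-17 - 1*(-11))/4 = -(-17 + 11)/4 = -¼*(-6) = 3/2 ≈ 1.5000)
F(w, v) = ¼ - w/(4*(3/2 + w)) (F(w, v) = ¼ - (w + w)/(8*(w + 3/2)) = ¼ - 2*w/(8*(3/2 + w)) = ¼ - w/(4*(3/2 + w)))
√(3599 + F(-55, -2)) = √(3599 + 3/(4*(3 + 2*(-55)))) = √(3599 + 3/(4*(3 - 110))) = √(3599 + (¾)/(-107)) = √(3599 + (¾)*(-1/107)) = √(3599 - 3/428) = √(1540369/428) = √164819483/214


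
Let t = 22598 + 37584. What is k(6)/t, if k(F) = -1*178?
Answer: -89/30091 ≈ -0.0029577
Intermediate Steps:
k(F) = -178
t = 60182
k(6)/t = -178/60182 = -178*1/60182 = -89/30091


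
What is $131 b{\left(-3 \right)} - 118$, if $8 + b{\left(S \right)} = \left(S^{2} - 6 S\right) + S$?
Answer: $1978$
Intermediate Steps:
$b{\left(S \right)} = -8 + S^{2} - 5 S$ ($b{\left(S \right)} = -8 + \left(\left(S^{2} - 6 S\right) + S\right) = -8 + \left(S^{2} - 5 S\right) = -8 + S^{2} - 5 S$)
$131 b{\left(-3 \right)} - 118 = 131 \left(-8 + \left(-3\right)^{2} - -15\right) - 118 = 131 \left(-8 + 9 + 15\right) - 118 = 131 \cdot 16 - 118 = 2096 - 118 = 1978$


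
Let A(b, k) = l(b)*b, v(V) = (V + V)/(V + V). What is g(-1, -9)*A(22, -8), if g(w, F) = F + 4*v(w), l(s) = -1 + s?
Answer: -2310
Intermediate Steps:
v(V) = 1 (v(V) = (2*V)/((2*V)) = (2*V)*(1/(2*V)) = 1)
g(w, F) = 4 + F (g(w, F) = F + 4*1 = F + 4 = 4 + F)
A(b, k) = b*(-1 + b) (A(b, k) = (-1 + b)*b = b*(-1 + b))
g(-1, -9)*A(22, -8) = (4 - 9)*(22*(-1 + 22)) = -110*21 = -5*462 = -2310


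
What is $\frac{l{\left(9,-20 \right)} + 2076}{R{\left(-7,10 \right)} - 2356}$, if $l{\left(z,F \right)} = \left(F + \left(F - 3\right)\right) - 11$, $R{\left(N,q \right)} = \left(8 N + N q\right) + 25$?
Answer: $- \frac{674}{819} \approx -0.82296$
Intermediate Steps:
$R{\left(N,q \right)} = 25 + 8 N + N q$
$l{\left(z,F \right)} = -14 + 2 F$ ($l{\left(z,F \right)} = \left(F + \left(F - 3\right)\right) - 11 = \left(F + \left(-3 + F\right)\right) - 11 = \left(-3 + 2 F\right) - 11 = -14 + 2 F$)
$\frac{l{\left(9,-20 \right)} + 2076}{R{\left(-7,10 \right)} - 2356} = \frac{\left(-14 + 2 \left(-20\right)\right) + 2076}{\left(25 + 8 \left(-7\right) - 70\right) - 2356} = \frac{\left(-14 - 40\right) + 2076}{\left(25 - 56 - 70\right) - 2356} = \frac{-54 + 2076}{-101 - 2356} = \frac{2022}{-2457} = 2022 \left(- \frac{1}{2457}\right) = - \frac{674}{819}$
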